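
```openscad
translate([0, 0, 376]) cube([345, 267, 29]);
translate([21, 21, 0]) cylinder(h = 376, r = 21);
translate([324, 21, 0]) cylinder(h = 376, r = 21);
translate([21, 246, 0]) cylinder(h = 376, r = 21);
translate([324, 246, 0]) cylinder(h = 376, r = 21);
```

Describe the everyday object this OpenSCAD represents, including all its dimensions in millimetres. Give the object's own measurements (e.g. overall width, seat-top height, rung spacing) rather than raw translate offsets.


A four-legged stool. The seat is a 345×267×29 mm slab whose top surface is at z = 405 mm; four round legs, each 42 mm in diameter, run from the floor (z = 0) to the underside of the seat, each leg's axis is inset half a diameter from the nearest pair of seat edges (so the leg's bounding box is flush with the corner).


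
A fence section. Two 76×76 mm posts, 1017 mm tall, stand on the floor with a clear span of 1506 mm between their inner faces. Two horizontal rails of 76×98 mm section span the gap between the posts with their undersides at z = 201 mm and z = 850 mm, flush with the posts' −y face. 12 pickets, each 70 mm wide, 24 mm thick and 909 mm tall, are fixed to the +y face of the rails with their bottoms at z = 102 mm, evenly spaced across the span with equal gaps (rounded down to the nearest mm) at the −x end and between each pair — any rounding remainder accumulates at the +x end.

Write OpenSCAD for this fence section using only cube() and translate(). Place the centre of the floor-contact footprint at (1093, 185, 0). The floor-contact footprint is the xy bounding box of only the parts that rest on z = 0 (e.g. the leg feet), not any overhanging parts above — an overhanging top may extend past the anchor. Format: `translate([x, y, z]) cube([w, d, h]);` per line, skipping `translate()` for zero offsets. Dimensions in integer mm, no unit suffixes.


translate([264, 147, 0]) cube([76, 76, 1017]);
translate([1846, 147, 0]) cube([76, 76, 1017]);
translate([340, 147, 201]) cube([1506, 76, 98]);
translate([340, 147, 850]) cube([1506, 76, 98]);
translate([391, 223, 102]) cube([70, 24, 909]);
translate([512, 223, 102]) cube([70, 24, 909]);
translate([633, 223, 102]) cube([70, 24, 909]);
translate([754, 223, 102]) cube([70, 24, 909]);
translate([875, 223, 102]) cube([70, 24, 909]);
translate([996, 223, 102]) cube([70, 24, 909]);
translate([1117, 223, 102]) cube([70, 24, 909]);
translate([1238, 223, 102]) cube([70, 24, 909]);
translate([1359, 223, 102]) cube([70, 24, 909]);
translate([1480, 223, 102]) cube([70, 24, 909]);
translate([1601, 223, 102]) cube([70, 24, 909]);
translate([1722, 223, 102]) cube([70, 24, 909]);


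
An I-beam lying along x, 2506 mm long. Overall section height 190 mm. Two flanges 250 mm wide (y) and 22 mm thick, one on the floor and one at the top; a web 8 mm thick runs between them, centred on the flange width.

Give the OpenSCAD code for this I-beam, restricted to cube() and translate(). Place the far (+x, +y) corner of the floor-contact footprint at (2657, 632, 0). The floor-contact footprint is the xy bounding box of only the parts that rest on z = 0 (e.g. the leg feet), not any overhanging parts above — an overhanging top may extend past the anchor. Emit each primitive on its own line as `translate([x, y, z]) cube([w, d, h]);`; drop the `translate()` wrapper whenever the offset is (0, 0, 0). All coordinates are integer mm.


translate([151, 382, 0]) cube([2506, 250, 22]);
translate([151, 503, 22]) cube([2506, 8, 146]);
translate([151, 382, 168]) cube([2506, 250, 22]);


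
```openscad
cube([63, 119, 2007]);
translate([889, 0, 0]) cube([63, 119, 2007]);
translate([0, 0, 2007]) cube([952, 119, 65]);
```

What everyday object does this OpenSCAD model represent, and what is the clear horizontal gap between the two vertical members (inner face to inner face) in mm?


A door frame. The clear opening width is 826 mm.

Two 2007 mm tall posts with a header on top — a door frame. The left jamb is 63 mm wide at x = 0; the right jamb starts at x = 889. The clear opening is 889 − 63 = 826 mm.


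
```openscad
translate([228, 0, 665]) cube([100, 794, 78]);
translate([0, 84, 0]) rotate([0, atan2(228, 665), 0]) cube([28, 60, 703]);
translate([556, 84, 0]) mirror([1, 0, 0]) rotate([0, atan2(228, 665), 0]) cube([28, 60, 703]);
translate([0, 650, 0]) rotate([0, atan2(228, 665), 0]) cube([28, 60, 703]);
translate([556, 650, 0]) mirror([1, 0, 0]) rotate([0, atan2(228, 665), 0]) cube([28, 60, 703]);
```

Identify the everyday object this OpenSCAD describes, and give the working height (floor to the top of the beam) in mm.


A sawhorse. The overall height is 743 mm.

A beam across two mirrored pairs of raked legs — a sawhorse. The beam's underside is at z = 665 (matching the legs' vertical rise in atan2(228, 665)) and the beam is 78 mm tall, so its top is at 665 + 78 = 743 mm. The raked legs top out at the beam's underside, so that is the highest point.


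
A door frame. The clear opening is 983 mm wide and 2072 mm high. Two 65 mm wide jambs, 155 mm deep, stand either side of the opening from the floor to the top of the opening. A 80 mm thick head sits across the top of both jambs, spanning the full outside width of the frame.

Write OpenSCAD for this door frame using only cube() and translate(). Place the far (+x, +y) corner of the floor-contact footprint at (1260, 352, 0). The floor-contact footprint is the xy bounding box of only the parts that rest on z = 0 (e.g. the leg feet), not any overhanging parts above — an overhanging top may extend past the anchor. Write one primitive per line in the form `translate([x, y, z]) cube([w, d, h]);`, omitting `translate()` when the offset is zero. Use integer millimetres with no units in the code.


translate([147, 197, 0]) cube([65, 155, 2072]);
translate([1195, 197, 0]) cube([65, 155, 2072]);
translate([147, 197, 2072]) cube([1113, 155, 80]);


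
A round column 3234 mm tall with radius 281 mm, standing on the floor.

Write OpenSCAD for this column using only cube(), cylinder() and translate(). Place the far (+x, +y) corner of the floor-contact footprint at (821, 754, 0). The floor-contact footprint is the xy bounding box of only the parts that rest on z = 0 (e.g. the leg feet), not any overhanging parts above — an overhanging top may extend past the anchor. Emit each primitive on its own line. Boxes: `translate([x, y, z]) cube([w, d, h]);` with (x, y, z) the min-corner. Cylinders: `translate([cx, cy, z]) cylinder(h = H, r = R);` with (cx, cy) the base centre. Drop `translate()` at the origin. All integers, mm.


translate([540, 473, 0]) cylinder(h = 3234, r = 281);


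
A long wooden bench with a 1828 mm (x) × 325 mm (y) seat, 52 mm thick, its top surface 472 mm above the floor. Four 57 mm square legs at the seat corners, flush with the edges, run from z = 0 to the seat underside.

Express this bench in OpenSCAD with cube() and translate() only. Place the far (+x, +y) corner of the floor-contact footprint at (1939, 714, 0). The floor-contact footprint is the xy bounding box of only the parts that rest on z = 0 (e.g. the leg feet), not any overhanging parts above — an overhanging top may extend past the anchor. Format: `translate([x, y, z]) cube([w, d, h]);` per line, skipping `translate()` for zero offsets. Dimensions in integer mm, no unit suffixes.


translate([111, 389, 420]) cube([1828, 325, 52]);
translate([111, 389, 0]) cube([57, 57, 420]);
translate([111, 657, 0]) cube([57, 57, 420]);
translate([1882, 389, 0]) cube([57, 57, 420]);
translate([1882, 657, 0]) cube([57, 57, 420]);


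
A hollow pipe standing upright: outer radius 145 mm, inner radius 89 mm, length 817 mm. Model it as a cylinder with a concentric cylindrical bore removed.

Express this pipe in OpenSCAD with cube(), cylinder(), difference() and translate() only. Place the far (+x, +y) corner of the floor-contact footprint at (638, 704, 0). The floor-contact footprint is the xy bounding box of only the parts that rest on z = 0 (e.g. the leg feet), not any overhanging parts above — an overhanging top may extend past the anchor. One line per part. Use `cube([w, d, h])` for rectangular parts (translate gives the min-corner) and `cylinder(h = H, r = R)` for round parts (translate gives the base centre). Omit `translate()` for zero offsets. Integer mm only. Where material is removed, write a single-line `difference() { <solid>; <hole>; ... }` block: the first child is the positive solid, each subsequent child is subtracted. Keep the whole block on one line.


difference() { translate([493, 559, 0]) cylinder(h = 817, r = 145); translate([493, 559, 0]) cylinder(h = 817, r = 89); }


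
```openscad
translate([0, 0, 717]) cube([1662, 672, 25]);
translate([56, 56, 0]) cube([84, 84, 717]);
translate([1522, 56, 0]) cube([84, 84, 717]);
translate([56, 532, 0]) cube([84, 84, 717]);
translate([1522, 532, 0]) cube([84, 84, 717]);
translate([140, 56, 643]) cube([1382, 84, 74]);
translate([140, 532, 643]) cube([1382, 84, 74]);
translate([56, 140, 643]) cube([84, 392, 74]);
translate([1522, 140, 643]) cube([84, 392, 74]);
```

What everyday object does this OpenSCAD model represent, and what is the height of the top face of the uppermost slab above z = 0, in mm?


A table. The table height is 742 mm.

A 1662×672×25 slab sits at z = 717 on four 84 mm square posts — a table. The top surface is at 717 + 25 = 742 mm.


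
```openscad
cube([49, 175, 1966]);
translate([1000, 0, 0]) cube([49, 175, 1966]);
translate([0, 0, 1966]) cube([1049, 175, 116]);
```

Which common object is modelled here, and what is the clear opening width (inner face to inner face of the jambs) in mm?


A door frame. The clear opening width is 951 mm.

Two 1966 mm tall posts with a header on top — a door frame. The left jamb is 49 mm wide at x = 0; the right jamb starts at x = 1000. The clear opening is 1000 − 49 = 951 mm.


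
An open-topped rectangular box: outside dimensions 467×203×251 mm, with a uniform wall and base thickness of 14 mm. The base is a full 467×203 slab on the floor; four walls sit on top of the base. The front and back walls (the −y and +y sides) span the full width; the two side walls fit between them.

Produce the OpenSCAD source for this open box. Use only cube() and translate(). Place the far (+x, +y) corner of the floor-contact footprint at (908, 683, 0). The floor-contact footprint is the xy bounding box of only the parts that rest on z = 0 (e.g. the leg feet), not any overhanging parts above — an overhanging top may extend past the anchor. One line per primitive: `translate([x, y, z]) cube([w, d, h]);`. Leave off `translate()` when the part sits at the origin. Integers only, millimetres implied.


translate([441, 480, 0]) cube([467, 203, 14]);
translate([441, 480, 14]) cube([467, 14, 237]);
translate([441, 669, 14]) cube([467, 14, 237]);
translate([441, 494, 14]) cube([14, 175, 237]);
translate([894, 494, 14]) cube([14, 175, 237]);


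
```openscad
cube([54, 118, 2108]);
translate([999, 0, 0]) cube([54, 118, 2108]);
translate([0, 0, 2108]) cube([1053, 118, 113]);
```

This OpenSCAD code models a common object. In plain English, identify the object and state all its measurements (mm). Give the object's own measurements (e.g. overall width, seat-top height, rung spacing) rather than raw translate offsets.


A door frame. The clear opening is 945 mm wide and 2108 mm high. Two 54 mm wide jambs, 118 mm deep, stand either side of the opening from the floor to the top of the opening. A 113 mm thick head sits across the top of both jambs, spanning the full outside width of the frame.


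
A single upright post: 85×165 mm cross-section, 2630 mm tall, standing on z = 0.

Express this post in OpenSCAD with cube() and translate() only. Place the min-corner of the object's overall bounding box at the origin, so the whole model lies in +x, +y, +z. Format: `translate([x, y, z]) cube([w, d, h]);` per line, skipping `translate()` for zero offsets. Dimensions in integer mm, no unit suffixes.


cube([85, 165, 2630]);


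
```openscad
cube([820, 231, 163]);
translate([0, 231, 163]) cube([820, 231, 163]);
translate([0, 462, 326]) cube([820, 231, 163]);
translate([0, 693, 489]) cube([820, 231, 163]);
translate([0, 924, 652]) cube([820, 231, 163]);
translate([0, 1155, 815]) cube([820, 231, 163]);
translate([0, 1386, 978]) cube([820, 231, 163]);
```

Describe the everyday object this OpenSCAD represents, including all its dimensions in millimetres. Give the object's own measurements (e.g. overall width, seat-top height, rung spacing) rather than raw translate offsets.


A straight staircase of 7 solid steps. Each step is 820 mm wide (x), 231 mm deep (y, the going) and 163 mm tall (the rise). The first step rests on the floor; each subsequent step sits one going further in +y and one rise higher in +z, directly behind and above the previous step with no overlap.


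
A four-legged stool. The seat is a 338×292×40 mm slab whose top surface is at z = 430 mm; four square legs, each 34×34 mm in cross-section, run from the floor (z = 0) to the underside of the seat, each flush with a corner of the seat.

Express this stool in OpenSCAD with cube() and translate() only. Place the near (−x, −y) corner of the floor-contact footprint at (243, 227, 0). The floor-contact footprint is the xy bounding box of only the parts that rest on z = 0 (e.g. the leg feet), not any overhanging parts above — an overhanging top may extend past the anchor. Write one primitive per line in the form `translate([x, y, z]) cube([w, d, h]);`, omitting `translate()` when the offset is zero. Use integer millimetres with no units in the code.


translate([243, 227, 390]) cube([338, 292, 40]);
translate([243, 227, 0]) cube([34, 34, 390]);
translate([547, 227, 0]) cube([34, 34, 390]);
translate([243, 485, 0]) cube([34, 34, 390]);
translate([547, 485, 0]) cube([34, 34, 390]);


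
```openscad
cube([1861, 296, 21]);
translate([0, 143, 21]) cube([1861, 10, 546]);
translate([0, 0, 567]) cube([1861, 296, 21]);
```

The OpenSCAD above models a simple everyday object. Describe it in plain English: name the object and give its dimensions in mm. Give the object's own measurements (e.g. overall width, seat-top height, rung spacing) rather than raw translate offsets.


An I-beam lying along x, 1861 mm long. Overall section height 588 mm. Two flanges 296 mm wide (y) and 21 mm thick, one on the floor and one at the top; a web 10 mm thick runs between them, centred on the flange width.


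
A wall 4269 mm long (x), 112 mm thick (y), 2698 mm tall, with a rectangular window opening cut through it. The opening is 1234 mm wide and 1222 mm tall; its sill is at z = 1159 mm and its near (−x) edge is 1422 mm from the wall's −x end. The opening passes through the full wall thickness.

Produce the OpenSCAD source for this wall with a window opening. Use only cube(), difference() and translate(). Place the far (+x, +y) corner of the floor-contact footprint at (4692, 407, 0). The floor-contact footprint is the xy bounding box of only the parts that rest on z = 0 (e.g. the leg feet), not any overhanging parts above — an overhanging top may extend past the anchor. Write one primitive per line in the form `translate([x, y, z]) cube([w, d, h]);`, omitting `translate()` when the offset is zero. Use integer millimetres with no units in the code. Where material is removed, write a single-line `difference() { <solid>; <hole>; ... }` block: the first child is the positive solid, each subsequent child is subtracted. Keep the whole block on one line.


difference() { translate([423, 295, 0]) cube([4269, 112, 2698]); translate([1845, 295, 1159]) cube([1234, 112, 1222]); }


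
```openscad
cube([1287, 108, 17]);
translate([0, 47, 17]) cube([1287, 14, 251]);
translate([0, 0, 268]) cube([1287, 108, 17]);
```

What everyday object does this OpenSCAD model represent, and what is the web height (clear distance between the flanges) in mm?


An I-beam. The web height is 251 mm.

Two wide flanges with a thin centred web — an I-beam. Overall 285 mm minus two 17 mm flanges gives a web of 285 − 2·17 = 251 mm.


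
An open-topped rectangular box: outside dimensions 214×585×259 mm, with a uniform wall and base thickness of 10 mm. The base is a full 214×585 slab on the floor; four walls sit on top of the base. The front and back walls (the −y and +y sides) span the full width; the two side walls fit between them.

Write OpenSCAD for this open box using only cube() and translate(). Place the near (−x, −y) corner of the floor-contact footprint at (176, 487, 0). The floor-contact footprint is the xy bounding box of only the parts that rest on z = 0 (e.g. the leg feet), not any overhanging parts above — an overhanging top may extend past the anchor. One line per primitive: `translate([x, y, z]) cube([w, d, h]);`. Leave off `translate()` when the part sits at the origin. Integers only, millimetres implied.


translate([176, 487, 0]) cube([214, 585, 10]);
translate([176, 487, 10]) cube([214, 10, 249]);
translate([176, 1062, 10]) cube([214, 10, 249]);
translate([176, 497, 10]) cube([10, 565, 249]);
translate([380, 497, 10]) cube([10, 565, 249]);


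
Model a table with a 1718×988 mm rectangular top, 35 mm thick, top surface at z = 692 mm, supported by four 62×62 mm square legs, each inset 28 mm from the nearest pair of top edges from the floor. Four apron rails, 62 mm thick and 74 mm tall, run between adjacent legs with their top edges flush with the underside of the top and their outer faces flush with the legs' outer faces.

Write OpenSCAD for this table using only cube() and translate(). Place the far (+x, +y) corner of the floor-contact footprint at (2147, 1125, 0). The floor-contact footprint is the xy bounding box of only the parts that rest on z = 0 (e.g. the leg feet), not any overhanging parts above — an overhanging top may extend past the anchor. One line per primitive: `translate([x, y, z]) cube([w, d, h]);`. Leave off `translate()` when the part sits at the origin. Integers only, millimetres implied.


translate([457, 165, 657]) cube([1718, 988, 35]);
translate([485, 193, 0]) cube([62, 62, 657]);
translate([2085, 193, 0]) cube([62, 62, 657]);
translate([485, 1063, 0]) cube([62, 62, 657]);
translate([2085, 1063, 0]) cube([62, 62, 657]);
translate([547, 193, 583]) cube([1538, 62, 74]);
translate([547, 1063, 583]) cube([1538, 62, 74]);
translate([485, 255, 583]) cube([62, 808, 74]);
translate([2085, 255, 583]) cube([62, 808, 74]);


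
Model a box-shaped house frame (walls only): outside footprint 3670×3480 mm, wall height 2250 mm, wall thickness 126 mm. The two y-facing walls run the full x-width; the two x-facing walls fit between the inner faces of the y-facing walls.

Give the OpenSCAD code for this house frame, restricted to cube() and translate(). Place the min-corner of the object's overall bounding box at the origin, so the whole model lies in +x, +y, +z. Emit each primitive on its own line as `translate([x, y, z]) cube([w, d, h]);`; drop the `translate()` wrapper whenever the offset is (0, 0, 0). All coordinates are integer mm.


cube([3670, 126, 2250]);
translate([0, 3354, 0]) cube([3670, 126, 2250]);
translate([0, 126, 0]) cube([126, 3228, 2250]);
translate([3544, 126, 0]) cube([126, 3228, 2250]);


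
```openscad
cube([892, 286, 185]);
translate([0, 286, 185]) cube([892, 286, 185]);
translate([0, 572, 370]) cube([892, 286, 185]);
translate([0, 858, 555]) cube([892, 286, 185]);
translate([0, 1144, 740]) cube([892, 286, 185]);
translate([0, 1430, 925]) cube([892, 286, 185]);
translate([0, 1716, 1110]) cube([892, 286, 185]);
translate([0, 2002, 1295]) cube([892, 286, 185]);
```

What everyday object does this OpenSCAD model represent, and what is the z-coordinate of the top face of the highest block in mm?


A staircase. The total rise is 1480 mm.

8 identical blocks, each offset up and back from the previous — a staircase. Each step is 185 mm tall and there are 8 of them, so the total rise is 8 × 185 = 1480 mm.


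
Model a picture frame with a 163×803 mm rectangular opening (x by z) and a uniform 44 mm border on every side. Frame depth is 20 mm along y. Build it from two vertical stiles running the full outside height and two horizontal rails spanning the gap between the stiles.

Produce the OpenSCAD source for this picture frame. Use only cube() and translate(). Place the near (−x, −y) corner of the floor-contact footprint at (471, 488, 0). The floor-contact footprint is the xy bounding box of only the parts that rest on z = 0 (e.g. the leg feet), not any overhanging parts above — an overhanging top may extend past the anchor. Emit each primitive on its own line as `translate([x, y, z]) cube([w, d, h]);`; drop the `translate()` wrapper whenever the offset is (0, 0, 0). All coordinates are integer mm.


translate([471, 488, 0]) cube([44, 20, 891]);
translate([678, 488, 0]) cube([44, 20, 891]);
translate([515, 488, 0]) cube([163, 20, 44]);
translate([515, 488, 847]) cube([163, 20, 44]);


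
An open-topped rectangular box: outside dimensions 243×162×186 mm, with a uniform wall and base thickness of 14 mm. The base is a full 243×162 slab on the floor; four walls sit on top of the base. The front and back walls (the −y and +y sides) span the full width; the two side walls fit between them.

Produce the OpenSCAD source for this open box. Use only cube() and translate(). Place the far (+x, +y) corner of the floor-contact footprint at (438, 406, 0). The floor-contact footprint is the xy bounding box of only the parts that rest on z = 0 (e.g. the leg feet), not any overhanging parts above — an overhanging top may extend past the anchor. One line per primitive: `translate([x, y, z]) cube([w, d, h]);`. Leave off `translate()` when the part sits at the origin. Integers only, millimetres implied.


translate([195, 244, 0]) cube([243, 162, 14]);
translate([195, 244, 14]) cube([243, 14, 172]);
translate([195, 392, 14]) cube([243, 14, 172]);
translate([195, 258, 14]) cube([14, 134, 172]);
translate([424, 258, 14]) cube([14, 134, 172]);


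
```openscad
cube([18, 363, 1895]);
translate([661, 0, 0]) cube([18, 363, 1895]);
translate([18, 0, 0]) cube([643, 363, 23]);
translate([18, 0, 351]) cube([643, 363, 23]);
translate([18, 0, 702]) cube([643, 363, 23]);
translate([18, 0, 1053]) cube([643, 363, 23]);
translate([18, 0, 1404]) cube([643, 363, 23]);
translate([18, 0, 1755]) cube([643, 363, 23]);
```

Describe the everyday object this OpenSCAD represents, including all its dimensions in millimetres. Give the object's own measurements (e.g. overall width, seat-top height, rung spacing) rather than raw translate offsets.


An open bookshelf. Two side panels, each 18 mm thick, 363 mm deep and 1895 mm tall, stand 679 mm apart (outside-to-outside). Between them sit 6 shelves, each 23 mm thick and 363 mm deep, spanning the full gap between the sides. The bottom shelf rests on the floor (its underside at z = 0) and the clear gap between one shelf's top and the next shelf's underside is 328 mm.


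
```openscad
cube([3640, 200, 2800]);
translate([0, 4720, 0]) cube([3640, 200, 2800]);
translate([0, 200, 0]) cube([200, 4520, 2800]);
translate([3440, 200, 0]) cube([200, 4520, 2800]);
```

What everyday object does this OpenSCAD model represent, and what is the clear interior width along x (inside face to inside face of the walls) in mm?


A house (or room) frame. The interior width is 3240 mm.

Four 2800 mm walls enclosing a rectangle with no floor or roof — a room or house frame. Outside width is 3640 mm and wall thickness is 200 mm, so the interior width is 3640 − 2 × 200 = 3240 mm.


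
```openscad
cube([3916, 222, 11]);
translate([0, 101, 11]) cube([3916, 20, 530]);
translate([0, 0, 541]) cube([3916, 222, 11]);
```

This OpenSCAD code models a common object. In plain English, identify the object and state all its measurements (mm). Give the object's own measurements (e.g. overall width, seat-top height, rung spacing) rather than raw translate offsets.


An I-beam lying along x, 3916 mm long. Overall section height 552 mm. Two flanges 222 mm wide (y) and 11 mm thick, one on the floor and one at the top; a web 20 mm thick runs between them, centred on the flange width.


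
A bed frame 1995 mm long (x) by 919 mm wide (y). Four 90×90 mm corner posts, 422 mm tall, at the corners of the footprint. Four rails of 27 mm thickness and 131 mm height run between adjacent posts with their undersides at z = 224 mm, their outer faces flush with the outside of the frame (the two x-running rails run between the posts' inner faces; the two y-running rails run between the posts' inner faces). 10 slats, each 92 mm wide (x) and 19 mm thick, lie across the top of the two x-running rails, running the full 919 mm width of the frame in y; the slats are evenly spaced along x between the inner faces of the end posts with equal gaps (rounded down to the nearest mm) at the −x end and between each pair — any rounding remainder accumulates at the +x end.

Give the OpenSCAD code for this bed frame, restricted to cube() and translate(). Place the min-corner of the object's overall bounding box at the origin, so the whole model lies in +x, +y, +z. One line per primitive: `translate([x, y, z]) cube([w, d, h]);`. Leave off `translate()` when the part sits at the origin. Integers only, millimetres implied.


cube([90, 90, 422]);
translate([0, 829, 0]) cube([90, 90, 422]);
translate([1905, 0, 0]) cube([90, 90, 422]);
translate([1905, 829, 0]) cube([90, 90, 422]);
translate([90, 0, 224]) cube([1815, 27, 131]);
translate([90, 892, 224]) cube([1815, 27, 131]);
translate([0, 90, 224]) cube([27, 739, 131]);
translate([1968, 90, 224]) cube([27, 739, 131]);
translate([171, 0, 355]) cube([92, 919, 19]);
translate([344, 0, 355]) cube([92, 919, 19]);
translate([517, 0, 355]) cube([92, 919, 19]);
translate([690, 0, 355]) cube([92, 919, 19]);
translate([863, 0, 355]) cube([92, 919, 19]);
translate([1036, 0, 355]) cube([92, 919, 19]);
translate([1209, 0, 355]) cube([92, 919, 19]);
translate([1382, 0, 355]) cube([92, 919, 19]);
translate([1555, 0, 355]) cube([92, 919, 19]);
translate([1728, 0, 355]) cube([92, 919, 19]);


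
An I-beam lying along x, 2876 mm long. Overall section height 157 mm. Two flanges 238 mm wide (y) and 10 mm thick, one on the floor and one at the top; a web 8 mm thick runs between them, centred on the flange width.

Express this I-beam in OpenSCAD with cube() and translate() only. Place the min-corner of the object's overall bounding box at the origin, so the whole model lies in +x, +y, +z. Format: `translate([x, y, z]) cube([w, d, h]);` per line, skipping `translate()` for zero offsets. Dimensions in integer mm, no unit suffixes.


cube([2876, 238, 10]);
translate([0, 115, 10]) cube([2876, 8, 137]);
translate([0, 0, 147]) cube([2876, 238, 10]);


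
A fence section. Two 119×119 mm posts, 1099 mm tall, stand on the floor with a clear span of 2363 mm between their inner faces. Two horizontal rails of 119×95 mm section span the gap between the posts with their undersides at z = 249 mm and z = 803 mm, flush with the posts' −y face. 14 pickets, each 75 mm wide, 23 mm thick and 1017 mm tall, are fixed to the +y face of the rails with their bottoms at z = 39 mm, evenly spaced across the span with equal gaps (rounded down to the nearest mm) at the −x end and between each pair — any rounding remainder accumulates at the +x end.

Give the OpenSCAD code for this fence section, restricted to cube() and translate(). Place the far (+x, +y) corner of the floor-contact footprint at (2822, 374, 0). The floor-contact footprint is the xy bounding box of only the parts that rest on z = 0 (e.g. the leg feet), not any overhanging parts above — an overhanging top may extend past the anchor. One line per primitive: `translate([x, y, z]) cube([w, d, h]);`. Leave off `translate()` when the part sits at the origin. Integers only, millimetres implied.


translate([221, 255, 0]) cube([119, 119, 1099]);
translate([2703, 255, 0]) cube([119, 119, 1099]);
translate([340, 255, 249]) cube([2363, 119, 95]);
translate([340, 255, 803]) cube([2363, 119, 95]);
translate([427, 374, 39]) cube([75, 23, 1017]);
translate([589, 374, 39]) cube([75, 23, 1017]);
translate([751, 374, 39]) cube([75, 23, 1017]);
translate([913, 374, 39]) cube([75, 23, 1017]);
translate([1075, 374, 39]) cube([75, 23, 1017]);
translate([1237, 374, 39]) cube([75, 23, 1017]);
translate([1399, 374, 39]) cube([75, 23, 1017]);
translate([1561, 374, 39]) cube([75, 23, 1017]);
translate([1723, 374, 39]) cube([75, 23, 1017]);
translate([1885, 374, 39]) cube([75, 23, 1017]);
translate([2047, 374, 39]) cube([75, 23, 1017]);
translate([2209, 374, 39]) cube([75, 23, 1017]);
translate([2371, 374, 39]) cube([75, 23, 1017]);
translate([2533, 374, 39]) cube([75, 23, 1017]);


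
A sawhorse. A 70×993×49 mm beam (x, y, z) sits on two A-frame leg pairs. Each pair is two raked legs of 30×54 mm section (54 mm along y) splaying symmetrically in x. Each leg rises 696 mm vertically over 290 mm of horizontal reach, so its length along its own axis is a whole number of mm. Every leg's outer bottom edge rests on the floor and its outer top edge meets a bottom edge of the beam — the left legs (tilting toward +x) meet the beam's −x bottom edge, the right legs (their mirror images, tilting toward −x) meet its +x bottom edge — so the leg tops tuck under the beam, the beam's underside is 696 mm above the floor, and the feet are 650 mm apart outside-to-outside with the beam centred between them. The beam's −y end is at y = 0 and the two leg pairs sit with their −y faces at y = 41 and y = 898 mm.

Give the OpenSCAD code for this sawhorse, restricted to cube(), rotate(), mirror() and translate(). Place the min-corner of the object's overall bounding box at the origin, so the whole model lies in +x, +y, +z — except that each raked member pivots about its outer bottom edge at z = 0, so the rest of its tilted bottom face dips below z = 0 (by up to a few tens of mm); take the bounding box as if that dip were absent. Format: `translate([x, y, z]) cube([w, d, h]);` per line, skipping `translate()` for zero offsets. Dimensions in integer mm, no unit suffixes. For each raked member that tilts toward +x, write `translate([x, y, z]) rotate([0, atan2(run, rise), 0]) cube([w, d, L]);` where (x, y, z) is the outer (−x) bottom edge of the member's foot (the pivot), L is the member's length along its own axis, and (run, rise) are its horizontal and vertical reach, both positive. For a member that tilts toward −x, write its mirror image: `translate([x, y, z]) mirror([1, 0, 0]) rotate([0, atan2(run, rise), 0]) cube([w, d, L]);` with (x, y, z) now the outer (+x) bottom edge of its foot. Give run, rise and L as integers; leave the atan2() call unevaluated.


// leg length = √(290² + 696²) = 754
// right-leg outer foot x = 2·290 + 70 = 650
// beam min-corner = (290, 0, 696)
translate([290, 0, 696]) cube([70, 993, 49]);
translate([0, 41, 0]) rotate([0, atan2(290, 696), 0]) cube([30, 54, 754]);
translate([650, 41, 0]) mirror([1, 0, 0]) rotate([0, atan2(290, 696), 0]) cube([30, 54, 754]);
translate([0, 898, 0]) rotate([0, atan2(290, 696), 0]) cube([30, 54, 754]);
translate([650, 898, 0]) mirror([1, 0, 0]) rotate([0, atan2(290, 696), 0]) cube([30, 54, 754]);


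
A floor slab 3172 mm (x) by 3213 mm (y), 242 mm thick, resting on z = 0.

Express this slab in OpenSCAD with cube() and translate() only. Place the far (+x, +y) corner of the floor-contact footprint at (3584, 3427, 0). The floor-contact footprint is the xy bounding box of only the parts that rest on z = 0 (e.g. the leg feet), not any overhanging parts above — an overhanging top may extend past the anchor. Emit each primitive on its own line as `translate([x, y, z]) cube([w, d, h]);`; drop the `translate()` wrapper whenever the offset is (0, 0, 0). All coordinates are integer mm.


translate([412, 214, 0]) cube([3172, 3213, 242]);


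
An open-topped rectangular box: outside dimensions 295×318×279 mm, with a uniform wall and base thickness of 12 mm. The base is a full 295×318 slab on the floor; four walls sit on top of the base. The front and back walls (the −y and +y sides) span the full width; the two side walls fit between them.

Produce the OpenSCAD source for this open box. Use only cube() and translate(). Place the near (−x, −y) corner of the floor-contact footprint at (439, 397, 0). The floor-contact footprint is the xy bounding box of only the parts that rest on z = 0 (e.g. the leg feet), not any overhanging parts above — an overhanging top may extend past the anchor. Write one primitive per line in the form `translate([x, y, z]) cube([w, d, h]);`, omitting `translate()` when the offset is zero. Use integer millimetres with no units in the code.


translate([439, 397, 0]) cube([295, 318, 12]);
translate([439, 397, 12]) cube([295, 12, 267]);
translate([439, 703, 12]) cube([295, 12, 267]);
translate([439, 409, 12]) cube([12, 294, 267]);
translate([722, 409, 12]) cube([12, 294, 267]);


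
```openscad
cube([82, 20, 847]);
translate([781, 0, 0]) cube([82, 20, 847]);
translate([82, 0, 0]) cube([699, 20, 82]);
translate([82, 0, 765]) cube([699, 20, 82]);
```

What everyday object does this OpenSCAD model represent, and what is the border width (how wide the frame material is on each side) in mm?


A picture frame. The border width is 82 mm.

Four thin pieces enclosing a rectangular opening — a picture frame. The two full-height stiles are 847 mm tall; the top rail sits at z = 765 and is 82 mm tall, so the border above the opening is 847 − 765 = 82 mm, matching the stile x-width.


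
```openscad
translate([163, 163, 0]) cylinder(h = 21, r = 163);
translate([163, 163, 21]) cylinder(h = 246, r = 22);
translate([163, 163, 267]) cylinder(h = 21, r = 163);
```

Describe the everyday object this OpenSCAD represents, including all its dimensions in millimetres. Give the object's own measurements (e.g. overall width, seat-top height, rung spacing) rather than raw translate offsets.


A spool: two coaxial disc flanges of radius 163 mm and thickness 21 mm, joined by a core cylinder of radius 22 mm and height 246 mm. The lower flange rests on z = 0 and the three cylinders share a vertical axis.


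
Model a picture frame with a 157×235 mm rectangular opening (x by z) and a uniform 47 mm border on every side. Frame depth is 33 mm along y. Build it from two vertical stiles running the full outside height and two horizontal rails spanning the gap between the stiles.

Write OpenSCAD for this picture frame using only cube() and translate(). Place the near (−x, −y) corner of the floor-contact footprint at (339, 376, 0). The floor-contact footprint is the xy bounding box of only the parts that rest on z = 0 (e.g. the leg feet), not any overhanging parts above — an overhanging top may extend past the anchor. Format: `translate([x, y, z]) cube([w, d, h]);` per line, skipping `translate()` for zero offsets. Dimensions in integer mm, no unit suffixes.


translate([339, 376, 0]) cube([47, 33, 329]);
translate([543, 376, 0]) cube([47, 33, 329]);
translate([386, 376, 0]) cube([157, 33, 47]);
translate([386, 376, 282]) cube([157, 33, 47]);


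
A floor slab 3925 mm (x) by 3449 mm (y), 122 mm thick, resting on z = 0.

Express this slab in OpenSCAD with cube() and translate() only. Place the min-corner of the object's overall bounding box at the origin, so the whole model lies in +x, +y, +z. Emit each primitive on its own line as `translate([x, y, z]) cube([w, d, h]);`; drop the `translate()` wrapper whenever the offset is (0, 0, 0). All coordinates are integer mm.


cube([3925, 3449, 122]);


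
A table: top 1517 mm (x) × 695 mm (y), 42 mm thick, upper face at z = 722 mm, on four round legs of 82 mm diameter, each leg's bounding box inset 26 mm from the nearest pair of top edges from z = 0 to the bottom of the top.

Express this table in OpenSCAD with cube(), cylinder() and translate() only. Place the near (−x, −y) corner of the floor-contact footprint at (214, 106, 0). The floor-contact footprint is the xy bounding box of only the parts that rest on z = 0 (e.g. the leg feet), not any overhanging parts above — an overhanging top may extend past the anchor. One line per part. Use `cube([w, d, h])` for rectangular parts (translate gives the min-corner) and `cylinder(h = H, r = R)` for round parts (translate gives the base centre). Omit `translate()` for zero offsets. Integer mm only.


translate([188, 80, 680]) cube([1517, 695, 42]);
translate([255, 147, 0]) cylinder(h = 680, r = 41);
translate([1638, 147, 0]) cylinder(h = 680, r = 41);
translate([255, 708, 0]) cylinder(h = 680, r = 41);
translate([1638, 708, 0]) cylinder(h = 680, r = 41);


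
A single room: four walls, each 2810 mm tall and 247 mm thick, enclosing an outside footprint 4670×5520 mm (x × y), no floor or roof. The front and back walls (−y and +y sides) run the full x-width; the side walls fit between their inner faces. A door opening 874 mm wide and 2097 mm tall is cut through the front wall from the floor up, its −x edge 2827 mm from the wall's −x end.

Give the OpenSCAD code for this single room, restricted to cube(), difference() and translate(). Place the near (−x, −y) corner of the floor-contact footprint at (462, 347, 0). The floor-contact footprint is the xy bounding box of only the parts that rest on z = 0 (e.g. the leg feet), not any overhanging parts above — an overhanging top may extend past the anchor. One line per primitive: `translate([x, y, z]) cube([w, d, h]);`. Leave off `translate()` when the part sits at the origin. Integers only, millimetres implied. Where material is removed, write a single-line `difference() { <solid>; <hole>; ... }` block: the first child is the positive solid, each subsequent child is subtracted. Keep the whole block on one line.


difference() { translate([462, 347, 0]) cube([4670, 247, 2810]); translate([3289, 347, 0]) cube([874, 247, 2097]); }
translate([462, 5620, 0]) cube([4670, 247, 2810]);
translate([462, 594, 0]) cube([247, 5026, 2810]);
translate([4885, 594, 0]) cube([247, 5026, 2810]);


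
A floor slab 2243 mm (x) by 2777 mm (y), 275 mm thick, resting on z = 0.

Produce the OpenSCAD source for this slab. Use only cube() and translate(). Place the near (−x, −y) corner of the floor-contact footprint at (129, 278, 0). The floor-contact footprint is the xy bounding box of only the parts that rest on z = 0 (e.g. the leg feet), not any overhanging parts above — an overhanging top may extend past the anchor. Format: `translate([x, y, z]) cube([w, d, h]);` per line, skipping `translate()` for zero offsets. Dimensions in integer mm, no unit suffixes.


translate([129, 278, 0]) cube([2243, 2777, 275]);


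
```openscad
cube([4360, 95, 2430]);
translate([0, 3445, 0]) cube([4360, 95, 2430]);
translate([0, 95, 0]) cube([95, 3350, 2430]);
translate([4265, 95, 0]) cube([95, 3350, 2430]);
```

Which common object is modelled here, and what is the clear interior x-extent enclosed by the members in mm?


A house (or room) frame. The interior width is 4170 mm.

Four 2430 mm walls enclosing a rectangle with no floor or roof — a room or house frame. Outside width is 4360 mm and wall thickness is 95 mm, so the interior width is 4360 − 2 × 95 = 4170 mm.


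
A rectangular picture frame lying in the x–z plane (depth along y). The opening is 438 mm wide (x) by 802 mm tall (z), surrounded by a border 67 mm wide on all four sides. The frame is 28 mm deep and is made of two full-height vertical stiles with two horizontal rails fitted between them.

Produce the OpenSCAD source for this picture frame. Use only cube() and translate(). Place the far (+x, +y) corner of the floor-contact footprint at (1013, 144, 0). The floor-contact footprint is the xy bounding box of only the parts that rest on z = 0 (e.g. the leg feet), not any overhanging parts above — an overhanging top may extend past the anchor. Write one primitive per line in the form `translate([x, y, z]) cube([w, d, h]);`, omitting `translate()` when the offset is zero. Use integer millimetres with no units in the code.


translate([441, 116, 0]) cube([67, 28, 936]);
translate([946, 116, 0]) cube([67, 28, 936]);
translate([508, 116, 0]) cube([438, 28, 67]);
translate([508, 116, 869]) cube([438, 28, 67]);
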